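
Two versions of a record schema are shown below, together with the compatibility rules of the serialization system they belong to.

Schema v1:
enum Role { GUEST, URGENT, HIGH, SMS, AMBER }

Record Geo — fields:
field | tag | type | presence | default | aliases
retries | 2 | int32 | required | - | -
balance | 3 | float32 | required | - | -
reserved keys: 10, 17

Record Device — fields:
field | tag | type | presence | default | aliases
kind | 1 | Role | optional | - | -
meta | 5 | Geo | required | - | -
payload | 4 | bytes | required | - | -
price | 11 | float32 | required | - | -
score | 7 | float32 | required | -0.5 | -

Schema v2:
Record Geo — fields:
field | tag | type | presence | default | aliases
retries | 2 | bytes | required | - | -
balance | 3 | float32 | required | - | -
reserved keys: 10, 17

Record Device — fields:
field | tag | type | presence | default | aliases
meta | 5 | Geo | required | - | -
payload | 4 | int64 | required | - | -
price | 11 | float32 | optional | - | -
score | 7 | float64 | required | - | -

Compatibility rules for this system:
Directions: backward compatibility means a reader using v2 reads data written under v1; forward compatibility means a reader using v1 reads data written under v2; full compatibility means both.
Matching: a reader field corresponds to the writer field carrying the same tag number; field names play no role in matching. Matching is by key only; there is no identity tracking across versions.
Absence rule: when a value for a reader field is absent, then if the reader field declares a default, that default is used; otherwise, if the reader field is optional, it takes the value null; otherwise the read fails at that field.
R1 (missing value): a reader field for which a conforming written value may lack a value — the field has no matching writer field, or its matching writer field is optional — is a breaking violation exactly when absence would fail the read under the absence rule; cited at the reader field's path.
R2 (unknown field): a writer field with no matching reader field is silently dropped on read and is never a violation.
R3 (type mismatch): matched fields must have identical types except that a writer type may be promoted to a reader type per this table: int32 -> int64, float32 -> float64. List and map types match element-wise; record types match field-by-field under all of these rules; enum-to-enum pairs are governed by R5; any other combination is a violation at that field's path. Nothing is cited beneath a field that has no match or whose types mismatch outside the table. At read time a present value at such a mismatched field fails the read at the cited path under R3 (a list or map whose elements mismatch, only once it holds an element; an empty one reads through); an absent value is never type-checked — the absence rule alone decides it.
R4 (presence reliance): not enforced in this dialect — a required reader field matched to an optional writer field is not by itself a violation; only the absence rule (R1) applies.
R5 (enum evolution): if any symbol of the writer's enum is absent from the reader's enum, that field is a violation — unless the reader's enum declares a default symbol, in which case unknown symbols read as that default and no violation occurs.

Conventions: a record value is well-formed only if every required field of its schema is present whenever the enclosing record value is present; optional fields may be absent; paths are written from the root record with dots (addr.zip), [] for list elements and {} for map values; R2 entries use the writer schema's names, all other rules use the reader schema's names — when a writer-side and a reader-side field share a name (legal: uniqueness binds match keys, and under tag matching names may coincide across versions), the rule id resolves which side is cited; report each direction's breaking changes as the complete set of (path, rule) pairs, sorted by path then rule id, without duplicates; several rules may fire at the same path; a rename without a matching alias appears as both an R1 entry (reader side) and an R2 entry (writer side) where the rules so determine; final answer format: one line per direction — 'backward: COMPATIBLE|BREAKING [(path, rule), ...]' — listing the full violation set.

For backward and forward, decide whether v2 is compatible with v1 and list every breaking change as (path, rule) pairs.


backward: BREAKING [(meta.retries, R3), (payload, R3)]; forward: BREAKING [(meta.retries, R3), (payload, R3), (price, R1), (score, R3)]

each type pair in Device: writer, then reader
backward pass over Device, reader schema v2, writer schema v1:
  meta <- meta (Geo -> Geo, writer required)
  payload <- payload (bytes -> int64, writer required)
  price <- price (float32 -> float32, writer required)
  score <- score (float32 -> float64, writer required)
  kind (writer side), unknown to reader
  meta.retries <- meta.retries (int32 -> bytes, writer required)
  meta.balance <- meta.balance (float32 -> float32, writer required)
  breaking: (meta.retries, R3)
  breaking: (payload, R3)
  backward on Device therefore BREAKING (2)
forward pass over Device, reader schema v1, writer schema v2:
  kind has no writer counterpart
  meta <- meta (Geo -> Geo, writer required)
  payload <- payload (int64 -> bytes, writer required)
  price <- price (float32 -> float32, writer optional)
  score <- score (float64 -> float32, writer required)
  meta.retries <- meta.retries (bytes -> int32, writer required)
  meta.balance <- meta.balance (float32 -> float32, writer required)
  breaking: (meta.retries, R3)
  breaking: (payload, R3)
  breaking: (price, R1)
  breaking: (score, R3)
  forward on Device therefore BREAKING (4)


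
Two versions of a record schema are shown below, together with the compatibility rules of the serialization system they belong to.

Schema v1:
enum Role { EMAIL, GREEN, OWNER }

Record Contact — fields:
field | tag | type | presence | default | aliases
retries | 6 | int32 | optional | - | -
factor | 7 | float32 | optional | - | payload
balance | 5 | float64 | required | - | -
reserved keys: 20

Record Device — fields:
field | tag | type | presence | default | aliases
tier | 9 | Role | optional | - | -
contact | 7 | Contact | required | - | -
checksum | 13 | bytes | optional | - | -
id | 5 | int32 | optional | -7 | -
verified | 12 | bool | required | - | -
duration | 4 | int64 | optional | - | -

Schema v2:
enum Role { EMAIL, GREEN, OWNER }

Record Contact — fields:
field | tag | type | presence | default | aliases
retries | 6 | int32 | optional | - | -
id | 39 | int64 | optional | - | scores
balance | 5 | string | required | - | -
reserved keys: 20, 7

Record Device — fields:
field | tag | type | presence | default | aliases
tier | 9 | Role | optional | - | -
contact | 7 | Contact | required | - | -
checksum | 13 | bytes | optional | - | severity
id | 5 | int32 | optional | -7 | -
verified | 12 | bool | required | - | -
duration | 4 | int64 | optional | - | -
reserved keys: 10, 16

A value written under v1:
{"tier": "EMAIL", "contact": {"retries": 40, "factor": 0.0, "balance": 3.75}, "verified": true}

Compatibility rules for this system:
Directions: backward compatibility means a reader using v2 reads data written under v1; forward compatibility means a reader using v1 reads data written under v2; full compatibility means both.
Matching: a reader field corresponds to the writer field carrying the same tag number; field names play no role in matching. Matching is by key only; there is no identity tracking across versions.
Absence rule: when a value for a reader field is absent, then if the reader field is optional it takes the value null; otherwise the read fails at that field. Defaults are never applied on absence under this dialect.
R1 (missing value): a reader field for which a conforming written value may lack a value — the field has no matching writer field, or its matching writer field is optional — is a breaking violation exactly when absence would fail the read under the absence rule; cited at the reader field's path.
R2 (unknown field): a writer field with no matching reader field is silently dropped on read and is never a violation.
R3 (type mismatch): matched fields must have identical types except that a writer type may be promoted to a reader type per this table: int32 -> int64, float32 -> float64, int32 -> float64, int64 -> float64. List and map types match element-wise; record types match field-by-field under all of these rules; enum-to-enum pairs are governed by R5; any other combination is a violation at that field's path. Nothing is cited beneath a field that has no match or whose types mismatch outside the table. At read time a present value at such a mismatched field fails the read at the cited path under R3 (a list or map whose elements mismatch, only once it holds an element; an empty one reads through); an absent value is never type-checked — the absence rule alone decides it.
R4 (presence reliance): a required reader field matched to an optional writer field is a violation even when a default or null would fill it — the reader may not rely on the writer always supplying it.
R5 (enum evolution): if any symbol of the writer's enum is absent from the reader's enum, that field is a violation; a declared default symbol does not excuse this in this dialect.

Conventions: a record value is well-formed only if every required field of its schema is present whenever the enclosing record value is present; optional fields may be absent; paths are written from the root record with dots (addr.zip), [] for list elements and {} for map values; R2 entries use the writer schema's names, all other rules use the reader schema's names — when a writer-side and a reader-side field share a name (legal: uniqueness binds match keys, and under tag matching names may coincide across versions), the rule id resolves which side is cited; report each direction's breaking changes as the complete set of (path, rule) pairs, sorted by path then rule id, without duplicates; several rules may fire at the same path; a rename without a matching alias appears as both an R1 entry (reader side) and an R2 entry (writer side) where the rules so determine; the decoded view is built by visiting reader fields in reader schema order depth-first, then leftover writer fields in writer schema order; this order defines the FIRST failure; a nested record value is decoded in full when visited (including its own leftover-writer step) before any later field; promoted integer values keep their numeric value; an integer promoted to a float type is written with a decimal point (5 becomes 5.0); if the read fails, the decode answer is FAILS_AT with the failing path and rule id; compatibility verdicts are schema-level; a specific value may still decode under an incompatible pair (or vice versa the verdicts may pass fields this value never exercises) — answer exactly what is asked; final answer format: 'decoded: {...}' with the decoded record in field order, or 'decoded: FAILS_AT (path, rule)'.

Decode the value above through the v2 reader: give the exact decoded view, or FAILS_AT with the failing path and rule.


each type pair in Device: writer, then reader
migrating the Device value to v2:
  tier := "EMAIL"
  contact.retries := 40
  contact.id := null (not supplied -> null)
  read fails at contact.balance under R3
  => FAILS_AT (contact.balance, R3)
remaining Device differences; none change what is asked:
  added field id to record Contact: optional int64, tag 39 (in v2 it sits immediately before balance) -> inert under this dialect — no rule fires on Device and the result does not move
  removed field factor from record Contact (its key 7 joins the reserved list) -> inert under this dialect — no rule fires on Device and the result does not move

decoded: FAILS_AT (contact.balance, R3)


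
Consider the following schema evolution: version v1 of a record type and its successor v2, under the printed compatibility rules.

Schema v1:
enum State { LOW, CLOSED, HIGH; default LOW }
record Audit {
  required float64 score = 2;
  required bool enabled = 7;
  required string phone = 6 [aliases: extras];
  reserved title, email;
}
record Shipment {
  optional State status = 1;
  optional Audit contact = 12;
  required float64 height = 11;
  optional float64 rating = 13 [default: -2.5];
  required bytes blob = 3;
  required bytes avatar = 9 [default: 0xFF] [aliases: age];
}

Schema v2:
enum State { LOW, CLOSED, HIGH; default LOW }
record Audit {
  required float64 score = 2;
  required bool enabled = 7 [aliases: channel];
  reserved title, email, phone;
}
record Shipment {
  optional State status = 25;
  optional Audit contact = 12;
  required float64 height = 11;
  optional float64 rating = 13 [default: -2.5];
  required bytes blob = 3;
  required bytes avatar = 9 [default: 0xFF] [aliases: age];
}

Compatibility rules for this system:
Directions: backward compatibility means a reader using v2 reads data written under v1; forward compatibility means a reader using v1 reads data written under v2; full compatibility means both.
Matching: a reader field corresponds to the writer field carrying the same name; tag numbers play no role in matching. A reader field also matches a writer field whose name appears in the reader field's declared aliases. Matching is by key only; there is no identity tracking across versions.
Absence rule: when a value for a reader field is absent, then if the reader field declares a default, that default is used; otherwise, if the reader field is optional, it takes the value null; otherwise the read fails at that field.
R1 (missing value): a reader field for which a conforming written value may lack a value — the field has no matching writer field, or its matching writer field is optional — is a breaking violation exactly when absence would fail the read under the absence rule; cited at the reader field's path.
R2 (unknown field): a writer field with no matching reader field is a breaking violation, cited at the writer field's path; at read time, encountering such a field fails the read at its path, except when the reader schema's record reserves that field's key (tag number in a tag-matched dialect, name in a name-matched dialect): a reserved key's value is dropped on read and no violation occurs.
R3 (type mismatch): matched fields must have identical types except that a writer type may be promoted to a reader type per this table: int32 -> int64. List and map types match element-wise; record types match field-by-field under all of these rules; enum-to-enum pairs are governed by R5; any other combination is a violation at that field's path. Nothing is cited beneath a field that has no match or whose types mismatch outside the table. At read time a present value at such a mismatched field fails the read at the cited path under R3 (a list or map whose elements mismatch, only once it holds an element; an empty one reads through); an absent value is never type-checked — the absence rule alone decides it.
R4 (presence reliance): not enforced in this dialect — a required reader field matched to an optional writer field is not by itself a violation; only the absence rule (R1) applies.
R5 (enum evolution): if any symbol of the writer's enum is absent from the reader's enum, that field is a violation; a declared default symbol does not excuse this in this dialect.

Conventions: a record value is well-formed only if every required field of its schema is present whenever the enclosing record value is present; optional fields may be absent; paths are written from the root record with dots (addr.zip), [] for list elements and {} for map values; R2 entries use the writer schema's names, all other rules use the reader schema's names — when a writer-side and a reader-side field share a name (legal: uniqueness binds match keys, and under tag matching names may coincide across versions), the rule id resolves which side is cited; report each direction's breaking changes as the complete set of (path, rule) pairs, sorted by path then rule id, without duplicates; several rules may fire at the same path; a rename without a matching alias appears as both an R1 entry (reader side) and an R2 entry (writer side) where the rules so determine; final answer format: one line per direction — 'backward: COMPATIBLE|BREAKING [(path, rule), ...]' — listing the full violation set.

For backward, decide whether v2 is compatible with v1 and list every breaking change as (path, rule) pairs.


backward: COMPATIBLE []

in Shipment below, arrows point writer -> reader
backward on Shipment — v2 reading data written by v1:
  status: State -> State, writer optional; from status
  contact: Audit -> Audit, writer optional; from contact
  height: float64 -> float64, writer required; from height
  rating: float64 -> float64, writer optional; from rating
  blob: bytes -> bytes, writer required; from blob
  avatar: bytes -> bytes, writer required; from avatar
  contact.score: float64 -> float64, writer required; from contact.score
  contact.enabled: bool -> bool, writer required; from contact.enabled
  leftover writer field: contact.phone
  nothing fires on Shipment: backward is COMPATIBLE
remaining Shipment differences; none change what is asked:
  field status in record Shipment: tag 1 changed to 25 -> fires no rule on Shipment, leaving the asked answer as it is
  removed field phone from record Audit (its key "phone" joins the reserved list) -> matters only for Shipment's forward compatibility — outside the asked direction


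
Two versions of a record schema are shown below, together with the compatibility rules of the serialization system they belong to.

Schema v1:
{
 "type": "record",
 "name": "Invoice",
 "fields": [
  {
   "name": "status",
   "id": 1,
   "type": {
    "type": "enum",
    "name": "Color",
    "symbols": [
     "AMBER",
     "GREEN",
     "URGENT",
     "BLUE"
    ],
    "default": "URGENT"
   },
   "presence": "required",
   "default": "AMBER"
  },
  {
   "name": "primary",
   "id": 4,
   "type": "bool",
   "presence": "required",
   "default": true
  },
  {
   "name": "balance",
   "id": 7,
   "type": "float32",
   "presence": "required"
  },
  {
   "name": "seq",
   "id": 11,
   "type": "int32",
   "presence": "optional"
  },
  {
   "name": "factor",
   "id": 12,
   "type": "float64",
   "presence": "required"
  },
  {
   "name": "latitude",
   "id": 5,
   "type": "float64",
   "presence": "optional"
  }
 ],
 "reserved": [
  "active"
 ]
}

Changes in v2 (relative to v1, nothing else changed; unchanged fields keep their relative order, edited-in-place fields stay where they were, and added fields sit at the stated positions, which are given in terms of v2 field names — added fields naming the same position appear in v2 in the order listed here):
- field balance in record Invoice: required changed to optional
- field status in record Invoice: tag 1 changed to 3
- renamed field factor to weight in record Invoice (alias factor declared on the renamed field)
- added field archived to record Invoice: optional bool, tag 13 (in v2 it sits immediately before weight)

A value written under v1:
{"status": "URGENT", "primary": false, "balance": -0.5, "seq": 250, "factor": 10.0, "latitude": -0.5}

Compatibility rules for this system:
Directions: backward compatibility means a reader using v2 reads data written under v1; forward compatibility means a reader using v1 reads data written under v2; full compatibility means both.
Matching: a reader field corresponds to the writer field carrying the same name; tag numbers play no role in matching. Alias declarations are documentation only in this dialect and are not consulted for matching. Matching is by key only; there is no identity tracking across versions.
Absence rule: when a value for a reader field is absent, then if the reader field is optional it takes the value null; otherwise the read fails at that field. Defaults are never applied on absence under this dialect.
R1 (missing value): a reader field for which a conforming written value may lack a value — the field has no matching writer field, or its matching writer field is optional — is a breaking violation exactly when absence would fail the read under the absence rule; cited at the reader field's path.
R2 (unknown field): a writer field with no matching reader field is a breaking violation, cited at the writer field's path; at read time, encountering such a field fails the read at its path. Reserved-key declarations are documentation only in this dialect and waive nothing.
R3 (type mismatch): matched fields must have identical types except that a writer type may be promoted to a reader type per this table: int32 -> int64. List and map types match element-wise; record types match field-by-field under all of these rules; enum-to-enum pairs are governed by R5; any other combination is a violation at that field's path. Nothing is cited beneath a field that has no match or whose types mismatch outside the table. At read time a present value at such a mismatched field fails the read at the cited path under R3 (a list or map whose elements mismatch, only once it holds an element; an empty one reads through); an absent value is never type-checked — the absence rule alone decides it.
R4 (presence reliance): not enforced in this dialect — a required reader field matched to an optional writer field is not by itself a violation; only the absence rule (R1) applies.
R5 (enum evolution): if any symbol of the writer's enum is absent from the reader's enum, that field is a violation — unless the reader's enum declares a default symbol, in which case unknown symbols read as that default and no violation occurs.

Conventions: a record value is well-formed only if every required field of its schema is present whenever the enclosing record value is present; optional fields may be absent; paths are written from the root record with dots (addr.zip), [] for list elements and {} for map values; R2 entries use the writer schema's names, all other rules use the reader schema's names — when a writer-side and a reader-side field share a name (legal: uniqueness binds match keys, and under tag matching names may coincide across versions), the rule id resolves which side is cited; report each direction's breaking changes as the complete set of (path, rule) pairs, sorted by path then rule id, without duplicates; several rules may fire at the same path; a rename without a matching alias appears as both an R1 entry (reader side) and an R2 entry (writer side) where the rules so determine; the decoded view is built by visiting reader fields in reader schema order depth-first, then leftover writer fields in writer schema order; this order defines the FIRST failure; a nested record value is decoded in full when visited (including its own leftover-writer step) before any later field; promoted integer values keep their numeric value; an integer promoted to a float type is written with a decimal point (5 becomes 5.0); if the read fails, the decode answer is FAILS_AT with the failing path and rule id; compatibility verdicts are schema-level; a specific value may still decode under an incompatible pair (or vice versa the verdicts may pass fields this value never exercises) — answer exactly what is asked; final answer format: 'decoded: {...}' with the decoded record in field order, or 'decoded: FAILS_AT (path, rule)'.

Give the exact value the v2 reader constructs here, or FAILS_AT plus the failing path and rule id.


each type pair in Invoice: writer, then reader
decoding the Invoice value with the v2 reader:
  status := "URGENT"
  primary := false
  balance := -0.5
  seq := 250
  archived := null (missing; optional => null)
  read fails at weight under R1 (no fill)
  => FAILS_AT (weight, R1)
diffs on Invoice not affecting the asked answer:
  field balance in record Invoice: required changed to optional -> schema-level compatibility only; this Invoice value's decode is unchanged
  field status in record Invoice: tag 1 changed to 3 -> fires no rule on Invoice under this dialect and leaves the result unchanged
  added field archived to record Invoice: optional bool, tag 13 (in v2 it sits immediately before weight) -> schema-level compatibility only; this Invoice value's decode is unchanged

decoded: FAILS_AT (weight, R1)


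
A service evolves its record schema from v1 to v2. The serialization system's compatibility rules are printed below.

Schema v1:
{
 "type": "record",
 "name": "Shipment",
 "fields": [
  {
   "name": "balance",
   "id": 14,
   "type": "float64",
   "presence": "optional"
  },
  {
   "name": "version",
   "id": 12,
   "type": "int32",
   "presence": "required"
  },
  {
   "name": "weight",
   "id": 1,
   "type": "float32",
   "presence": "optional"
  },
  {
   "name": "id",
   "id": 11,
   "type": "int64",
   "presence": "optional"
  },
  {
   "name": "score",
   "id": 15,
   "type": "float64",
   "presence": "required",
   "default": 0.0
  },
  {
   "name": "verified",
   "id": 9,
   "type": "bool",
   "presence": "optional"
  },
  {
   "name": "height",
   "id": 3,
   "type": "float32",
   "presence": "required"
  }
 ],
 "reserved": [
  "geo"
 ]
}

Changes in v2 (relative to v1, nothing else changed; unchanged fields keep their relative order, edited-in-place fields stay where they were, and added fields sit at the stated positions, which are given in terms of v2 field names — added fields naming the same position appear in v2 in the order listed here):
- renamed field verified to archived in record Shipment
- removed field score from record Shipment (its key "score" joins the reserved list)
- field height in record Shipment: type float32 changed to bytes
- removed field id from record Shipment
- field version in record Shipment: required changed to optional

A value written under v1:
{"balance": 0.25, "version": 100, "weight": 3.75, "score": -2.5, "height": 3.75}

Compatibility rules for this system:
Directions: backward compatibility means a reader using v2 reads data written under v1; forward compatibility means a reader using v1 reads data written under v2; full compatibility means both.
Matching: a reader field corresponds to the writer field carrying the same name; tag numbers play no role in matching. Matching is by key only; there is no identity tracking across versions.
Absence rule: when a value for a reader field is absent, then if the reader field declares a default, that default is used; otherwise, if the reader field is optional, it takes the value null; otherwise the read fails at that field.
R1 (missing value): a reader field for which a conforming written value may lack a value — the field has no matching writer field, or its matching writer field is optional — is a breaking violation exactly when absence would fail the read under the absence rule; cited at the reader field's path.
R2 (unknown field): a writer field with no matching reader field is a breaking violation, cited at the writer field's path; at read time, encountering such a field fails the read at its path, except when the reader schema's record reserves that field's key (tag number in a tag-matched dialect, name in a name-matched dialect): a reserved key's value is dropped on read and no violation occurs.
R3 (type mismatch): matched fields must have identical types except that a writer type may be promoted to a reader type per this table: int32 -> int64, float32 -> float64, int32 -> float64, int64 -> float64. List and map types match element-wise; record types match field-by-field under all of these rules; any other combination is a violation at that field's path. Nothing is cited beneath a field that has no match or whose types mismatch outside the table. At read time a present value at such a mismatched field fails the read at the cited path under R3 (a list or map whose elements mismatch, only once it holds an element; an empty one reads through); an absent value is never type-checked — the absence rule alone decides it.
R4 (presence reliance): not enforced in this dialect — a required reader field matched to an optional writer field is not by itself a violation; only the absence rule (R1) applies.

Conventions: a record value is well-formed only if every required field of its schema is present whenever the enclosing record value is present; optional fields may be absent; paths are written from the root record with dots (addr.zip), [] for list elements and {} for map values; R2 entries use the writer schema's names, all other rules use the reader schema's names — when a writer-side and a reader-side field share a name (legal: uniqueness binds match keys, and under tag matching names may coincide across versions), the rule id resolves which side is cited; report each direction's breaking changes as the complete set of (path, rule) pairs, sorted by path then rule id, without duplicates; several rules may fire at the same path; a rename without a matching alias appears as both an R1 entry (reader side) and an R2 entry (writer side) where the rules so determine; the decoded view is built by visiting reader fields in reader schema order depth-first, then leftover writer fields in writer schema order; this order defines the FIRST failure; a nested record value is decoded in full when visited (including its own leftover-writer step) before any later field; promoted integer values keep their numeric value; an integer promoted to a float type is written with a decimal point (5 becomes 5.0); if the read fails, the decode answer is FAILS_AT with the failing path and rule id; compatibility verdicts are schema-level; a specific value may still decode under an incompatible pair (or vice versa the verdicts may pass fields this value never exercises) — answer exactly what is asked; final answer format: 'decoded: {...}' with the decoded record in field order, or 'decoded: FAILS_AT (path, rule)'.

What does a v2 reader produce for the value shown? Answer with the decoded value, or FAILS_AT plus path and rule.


arrows below run writer -> reader for Shipment
decoding the Shipment value with the v2 reader:
  balance := 0.25
  version := 100
  weight := 3.75
  archived := null (not supplied -> null)
  read fails at height under R3
  => FAILS_AT (height, R3)
remaining Shipment differences; none change what is asked:
  renamed field verified to archived in record Shipment -> matters for Shipment compatibility verdicts, not for this value's decode
  removed field score from record Shipment (its key "score" joins the reserved list) -> triggers nothing under the printed rules; the Shipment answer is the same either way
  removed field id from record Shipment -> matters for Shipment compatibility verdicts, not for this value's decode
  field version in record Shipment: required changed to optional -> matters for Shipment compatibility verdicts, not for this value's decode

decoded: FAILS_AT (height, R3)


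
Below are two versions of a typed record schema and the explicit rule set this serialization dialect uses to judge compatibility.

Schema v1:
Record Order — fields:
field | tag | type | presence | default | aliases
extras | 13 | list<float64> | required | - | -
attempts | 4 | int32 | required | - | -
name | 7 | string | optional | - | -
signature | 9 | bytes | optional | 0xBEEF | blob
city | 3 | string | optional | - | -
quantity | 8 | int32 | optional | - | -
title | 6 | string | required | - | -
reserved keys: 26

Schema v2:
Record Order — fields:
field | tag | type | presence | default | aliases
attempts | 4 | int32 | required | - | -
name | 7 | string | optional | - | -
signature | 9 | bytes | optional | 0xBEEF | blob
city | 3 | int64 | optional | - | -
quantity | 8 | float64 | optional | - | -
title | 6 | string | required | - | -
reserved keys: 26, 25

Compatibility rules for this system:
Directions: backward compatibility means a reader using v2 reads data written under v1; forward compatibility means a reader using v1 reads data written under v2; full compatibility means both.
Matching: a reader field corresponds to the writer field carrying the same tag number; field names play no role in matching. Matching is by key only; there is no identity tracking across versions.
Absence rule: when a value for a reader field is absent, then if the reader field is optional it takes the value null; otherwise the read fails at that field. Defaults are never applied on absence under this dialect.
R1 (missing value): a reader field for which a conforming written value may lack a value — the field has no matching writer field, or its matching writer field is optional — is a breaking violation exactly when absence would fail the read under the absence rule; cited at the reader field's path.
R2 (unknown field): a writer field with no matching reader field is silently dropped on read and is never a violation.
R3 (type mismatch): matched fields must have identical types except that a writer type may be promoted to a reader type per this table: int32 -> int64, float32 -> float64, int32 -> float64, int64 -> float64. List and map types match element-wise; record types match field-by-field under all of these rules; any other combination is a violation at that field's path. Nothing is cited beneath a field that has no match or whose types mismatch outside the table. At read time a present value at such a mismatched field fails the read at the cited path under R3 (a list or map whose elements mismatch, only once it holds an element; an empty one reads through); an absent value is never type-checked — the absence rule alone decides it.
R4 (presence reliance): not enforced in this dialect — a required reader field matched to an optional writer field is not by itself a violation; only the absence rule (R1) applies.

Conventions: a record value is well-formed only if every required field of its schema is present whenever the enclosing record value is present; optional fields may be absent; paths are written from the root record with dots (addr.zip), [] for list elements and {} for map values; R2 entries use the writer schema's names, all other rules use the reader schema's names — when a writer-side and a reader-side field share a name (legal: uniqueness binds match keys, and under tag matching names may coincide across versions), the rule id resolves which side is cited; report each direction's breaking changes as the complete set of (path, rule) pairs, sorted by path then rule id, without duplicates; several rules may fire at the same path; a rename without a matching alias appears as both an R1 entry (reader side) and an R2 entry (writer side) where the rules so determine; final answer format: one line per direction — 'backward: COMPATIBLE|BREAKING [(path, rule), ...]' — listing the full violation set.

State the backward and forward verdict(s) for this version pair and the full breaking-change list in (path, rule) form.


each type pair in Order: writer, then reader
checking backward for Order: reader v2 against writer v1:
  writer required, int32 -> int32: reader attempts maps from writer attempts
  writer optional, string -> string: reader name maps from writer name
  writer optional, bytes -> bytes: reader signature maps from writer signature
  writer optional, string -> int64: reader city maps from writer city
  writer optional, int32 -> float64: reader quantity maps from writer quantity
  writer required, string -> string: reader title maps from writer title
  writer extras: unknown to reader
  R3 fires at city
  backward on Order therefore BREAKING (1)
checking forward for Order: reader v1 against writer v2:
  extras: no writer match
  writer required, int32 -> int32: reader attempts maps from writer attempts
  writer optional, string -> string: reader name maps from writer name
  writer optional, bytes -> bytes: reader signature maps from writer signature
  writer optional, int64 -> string: reader city maps from writer city
  writer optional, float64 -> int32: reader quantity maps from writer quantity
  writer required, string -> string: reader title maps from writer title
  R3 fires at city
  R1 fires at extras
  R3 fires at quantity
  forward on Order therefore BREAKING (3)

backward: BREAKING [(city, R3)]; forward: BREAKING [(city, R3), (extras, R1), (quantity, R3)]


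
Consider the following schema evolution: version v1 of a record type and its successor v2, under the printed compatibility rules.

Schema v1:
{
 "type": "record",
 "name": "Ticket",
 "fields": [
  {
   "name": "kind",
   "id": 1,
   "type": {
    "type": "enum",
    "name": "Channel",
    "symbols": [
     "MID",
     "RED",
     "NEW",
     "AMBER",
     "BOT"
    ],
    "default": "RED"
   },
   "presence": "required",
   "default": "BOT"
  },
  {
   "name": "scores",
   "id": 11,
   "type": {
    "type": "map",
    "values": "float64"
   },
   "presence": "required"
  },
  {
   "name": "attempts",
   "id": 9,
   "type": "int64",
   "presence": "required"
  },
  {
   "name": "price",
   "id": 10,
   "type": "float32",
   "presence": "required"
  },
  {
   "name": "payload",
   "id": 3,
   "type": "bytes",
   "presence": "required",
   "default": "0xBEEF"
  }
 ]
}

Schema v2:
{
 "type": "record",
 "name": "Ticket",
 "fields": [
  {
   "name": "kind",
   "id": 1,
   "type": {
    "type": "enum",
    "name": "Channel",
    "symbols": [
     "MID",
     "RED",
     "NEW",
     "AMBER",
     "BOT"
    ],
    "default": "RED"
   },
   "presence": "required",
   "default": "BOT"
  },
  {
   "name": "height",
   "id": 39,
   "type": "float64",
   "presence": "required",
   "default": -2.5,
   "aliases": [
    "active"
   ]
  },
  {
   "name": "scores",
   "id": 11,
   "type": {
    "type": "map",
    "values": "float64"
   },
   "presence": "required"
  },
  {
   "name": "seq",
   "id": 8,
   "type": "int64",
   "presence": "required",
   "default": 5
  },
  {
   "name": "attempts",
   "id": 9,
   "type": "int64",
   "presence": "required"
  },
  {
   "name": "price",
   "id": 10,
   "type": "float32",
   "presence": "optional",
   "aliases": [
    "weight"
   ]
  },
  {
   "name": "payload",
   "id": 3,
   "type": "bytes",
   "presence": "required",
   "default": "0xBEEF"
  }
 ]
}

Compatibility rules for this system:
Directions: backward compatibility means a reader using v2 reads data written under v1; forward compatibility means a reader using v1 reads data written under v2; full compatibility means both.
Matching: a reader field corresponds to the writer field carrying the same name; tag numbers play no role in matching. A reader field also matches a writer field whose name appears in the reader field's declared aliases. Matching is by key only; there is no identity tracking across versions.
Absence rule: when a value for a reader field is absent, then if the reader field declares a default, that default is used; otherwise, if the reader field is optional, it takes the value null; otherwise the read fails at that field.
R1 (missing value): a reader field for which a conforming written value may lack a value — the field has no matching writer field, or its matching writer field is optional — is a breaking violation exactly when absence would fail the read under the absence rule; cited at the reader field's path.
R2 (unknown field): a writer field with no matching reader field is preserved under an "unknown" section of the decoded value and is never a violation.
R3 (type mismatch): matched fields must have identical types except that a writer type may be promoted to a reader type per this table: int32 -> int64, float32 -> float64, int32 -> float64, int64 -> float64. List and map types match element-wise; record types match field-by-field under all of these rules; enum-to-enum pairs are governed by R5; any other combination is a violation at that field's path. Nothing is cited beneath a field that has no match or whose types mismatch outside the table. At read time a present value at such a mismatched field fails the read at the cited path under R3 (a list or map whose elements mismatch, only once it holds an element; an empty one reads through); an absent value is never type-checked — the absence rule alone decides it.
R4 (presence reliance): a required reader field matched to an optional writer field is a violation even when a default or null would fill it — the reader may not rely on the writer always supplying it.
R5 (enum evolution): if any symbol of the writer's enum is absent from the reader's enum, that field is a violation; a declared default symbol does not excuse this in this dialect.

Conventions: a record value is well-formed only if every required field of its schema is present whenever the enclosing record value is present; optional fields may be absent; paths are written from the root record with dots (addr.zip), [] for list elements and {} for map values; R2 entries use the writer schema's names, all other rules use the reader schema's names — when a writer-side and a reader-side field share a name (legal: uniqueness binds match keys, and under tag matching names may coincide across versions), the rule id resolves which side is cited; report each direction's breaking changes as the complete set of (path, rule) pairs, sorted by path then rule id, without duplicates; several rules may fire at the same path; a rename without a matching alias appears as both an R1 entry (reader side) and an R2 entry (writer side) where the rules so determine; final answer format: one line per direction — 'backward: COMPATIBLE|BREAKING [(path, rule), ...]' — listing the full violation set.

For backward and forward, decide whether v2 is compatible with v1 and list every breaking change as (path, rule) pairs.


backward: COMPATIBLE []; forward: BREAKING [(price, R1), (price, R4)]

each type pair in Ticket: writer, then reader
backward on Ticket — v2 reading data written by v1:
  Channel -> Channel, writer required: kind aligns to kind
  height: no writer-side match
  map<string, float64> -> map<string, float64>, writer required: scores aligns to scores
  seq: no writer-side match
  int64 -> int64, writer required: attempts aligns to attempts
  float32 -> float32, writer required: price aligns to price
  bytes -> bytes, writer required: payload aligns to payload
  => backward: COMPATIBLE
forward on Ticket — v1 reading data written by v2:
  Channel -> Channel, writer required: kind aligns to kind
  map<string, float64> -> map<string, float64>, writer required: scores aligns to scores
  int64 -> int64, writer required: attempts aligns to attempts
  float32 -> float32, writer optional: price aligns to price
  bytes -> bytes, writer required: payload aligns to payload
  leftover writer field: height
  leftover writer field: seq
  violation R1 at price
  violation R4 at price
  => forward verdict for Ticket: BREAKING, 2 violation(s)
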